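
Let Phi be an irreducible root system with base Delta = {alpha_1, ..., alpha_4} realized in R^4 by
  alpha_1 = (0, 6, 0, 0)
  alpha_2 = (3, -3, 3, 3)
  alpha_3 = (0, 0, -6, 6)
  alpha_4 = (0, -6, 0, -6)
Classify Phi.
F4

Compute the Cartan integers a_ij = 2(alpha_i, alpha_j)/(alpha_j, alpha_j); the resulting 4x4 Cartan matrix is
[[2, -1, 0, -1], [-1, 2, 0, 0], [0, 0, 2, -1], [-2, 0, -1, 2]].
The roots have two lengths (squared-length ratio 2:1); the short ones are alpha_{1,2}. The associated Dynkin diagram is a chain of 4 nodes with a double edge between the middle two (F_4), so the type is F_4.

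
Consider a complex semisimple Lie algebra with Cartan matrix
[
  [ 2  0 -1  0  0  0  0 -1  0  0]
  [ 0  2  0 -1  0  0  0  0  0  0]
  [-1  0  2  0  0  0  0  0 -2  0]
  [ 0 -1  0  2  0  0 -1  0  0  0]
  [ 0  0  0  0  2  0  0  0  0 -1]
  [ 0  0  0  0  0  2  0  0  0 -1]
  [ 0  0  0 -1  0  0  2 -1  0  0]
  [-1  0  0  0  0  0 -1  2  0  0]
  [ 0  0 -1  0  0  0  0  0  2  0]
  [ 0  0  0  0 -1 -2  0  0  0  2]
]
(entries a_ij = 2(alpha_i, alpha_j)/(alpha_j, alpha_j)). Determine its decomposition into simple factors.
The diagram associated to this matrix has two connected components: the simple roots {alpha_5, alpha_6, alpha_10} form a chain of 3 nodes with a double edge at one end; the terminal node there is the unique short simple root (B_3), and {alpha_1, alpha_2, alpha_3, alpha_4, alpha_7, alpha_8, alpha_9} form a chain of 7 nodes with a double edge at one end; the terminal node there is the unique short simple root (B_7). A semisimple Lie algebra decomposes uniquely as the direct sum of simple ideals, one per connected component of its Dynkin diagram, so g ≅ B_3 ⊕ B_7 (dimension 21 + 105 = 126).

type B_3 ⊕ type B_7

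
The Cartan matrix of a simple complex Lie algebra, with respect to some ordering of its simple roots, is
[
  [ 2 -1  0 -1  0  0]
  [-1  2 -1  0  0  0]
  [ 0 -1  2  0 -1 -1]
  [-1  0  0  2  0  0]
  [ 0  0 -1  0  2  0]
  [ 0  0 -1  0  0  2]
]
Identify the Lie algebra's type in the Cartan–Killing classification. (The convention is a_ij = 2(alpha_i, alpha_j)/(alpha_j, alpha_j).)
type D_6

The matrix has rank 6 with 2's on the diagonal. Reading the off-diagonal entries as Dynkin edges (a single edge where a_ij = a_ji = -1; a double or triple edge where a_ij * a_ji = 2 or 3), the diagram is a chain of 4 nodes with a fork of two nodes at one end (D_6). One simple-root ordering that puts it in standard form is (alpha_4, alpha_1, alpha_2, alpha_3, alpha_5, alpha_6). So the algebra is type D_6, i.e. so(12).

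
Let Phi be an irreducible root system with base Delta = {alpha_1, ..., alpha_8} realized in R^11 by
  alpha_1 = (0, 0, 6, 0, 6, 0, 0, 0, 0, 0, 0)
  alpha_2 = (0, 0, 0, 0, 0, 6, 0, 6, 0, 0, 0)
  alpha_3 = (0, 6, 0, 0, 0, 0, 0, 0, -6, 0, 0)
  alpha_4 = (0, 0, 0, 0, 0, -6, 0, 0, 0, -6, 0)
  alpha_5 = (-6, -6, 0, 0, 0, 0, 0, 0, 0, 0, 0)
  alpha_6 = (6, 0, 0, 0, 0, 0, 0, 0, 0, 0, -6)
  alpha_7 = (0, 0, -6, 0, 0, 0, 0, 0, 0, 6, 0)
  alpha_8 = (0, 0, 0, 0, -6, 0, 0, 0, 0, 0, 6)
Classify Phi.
A_8

Compute the Cartan integers a_ij = 2(alpha_i, alpha_j)/(alpha_j, alpha_j); the resulting 8x8 Cartan matrix is
[[2, 0, 0, 0, 0, 0, -1, -1], [0, 2, 0, -1, 0, 0, 0, 0], [0, 0, 2, 0, -1, 0, 0, 0], [0, -1, 0, 2, 0, 0, -1, 0], [0, 0, -1, 0, 2, -1, 0, 0], [0, 0, 0, 0, -1, 2, 0, -1], [-1, 0, 0, -1, 0, 0, 2, 0], [-1, 0, 0, 0, 0, -1, 0, 2]].
All simple roots have the same length, so the diagram is simply laced. The associated Dynkin diagram is a chain of 8 nodes with single edges (A_8), so the type is A_8 (the algebra sl(9)).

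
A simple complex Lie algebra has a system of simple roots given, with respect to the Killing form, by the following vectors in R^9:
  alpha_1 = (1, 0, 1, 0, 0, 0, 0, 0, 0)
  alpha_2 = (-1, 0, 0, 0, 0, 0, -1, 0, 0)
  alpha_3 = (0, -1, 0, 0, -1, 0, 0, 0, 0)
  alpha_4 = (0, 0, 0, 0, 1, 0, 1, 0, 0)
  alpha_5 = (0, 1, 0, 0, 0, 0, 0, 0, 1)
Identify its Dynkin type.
A_5 (sl(6))

Compute the Cartan integers a_ij = 2(alpha_i, alpha_j)/(alpha_j, alpha_j); the resulting 5x5 Cartan matrix is
[[2, -1, 0, 0, 0], [-1, 2, 0, -1, 0], [0, 0, 2, -1, -1], [0, -1, -1, 2, 0], [0, 0, -1, 0, 2]].
All simple roots have the same length, so the diagram is simply laced. The associated Dynkin diagram is a chain of 5 nodes with single edges (A_5), so the type is A_5 (the algebra sl(6)).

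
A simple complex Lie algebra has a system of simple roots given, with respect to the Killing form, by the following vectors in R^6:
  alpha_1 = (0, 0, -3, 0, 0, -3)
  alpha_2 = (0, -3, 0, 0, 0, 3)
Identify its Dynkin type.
Compute the Cartan integers a_ij = 2(alpha_i, alpha_j)/(alpha_j, alpha_j); the resulting 2x2 Cartan matrix is
[[2, -1], [-1, 2]].
All simple roots have the same length, so the diagram is simply laced. The associated Dynkin diagram is a chain of 2 nodes with single edges (A_2), so the type is A_2 (the algebra sl(3)).

A2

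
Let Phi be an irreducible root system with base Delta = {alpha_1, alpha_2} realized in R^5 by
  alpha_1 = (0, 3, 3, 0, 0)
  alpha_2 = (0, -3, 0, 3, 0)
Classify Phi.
Compute the Cartan integers a_ij = 2(alpha_i, alpha_j)/(alpha_j, alpha_j); the resulting 2x2 Cartan matrix is
[[2, -1], [-1, 2]].
All simple roots have the same length, so the diagram is simply laced. The associated Dynkin diagram is a chain of 2 nodes with single edges (A_2), so the type is A_2 (the algebra sl(3)).

A_2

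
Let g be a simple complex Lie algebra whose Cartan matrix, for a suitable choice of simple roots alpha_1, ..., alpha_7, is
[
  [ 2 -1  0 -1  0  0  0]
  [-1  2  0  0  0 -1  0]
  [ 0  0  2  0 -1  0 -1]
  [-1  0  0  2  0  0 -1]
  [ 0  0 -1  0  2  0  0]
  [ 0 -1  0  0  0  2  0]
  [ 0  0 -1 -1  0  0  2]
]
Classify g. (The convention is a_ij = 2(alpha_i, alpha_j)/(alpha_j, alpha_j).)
type A_7

The matrix has rank 7 with 2's on the diagonal. Reading the off-diagonal entries as Dynkin edges (a single edge where a_ij = a_ji = -1; a double or triple edge where a_ij * a_ji = 2 or 3), the diagram is a chain of 7 nodes with single edges (A_7). One simple-root ordering that puts it in standard form is (alpha_6, alpha_2, alpha_1, alpha_4, alpha_7, alpha_3, alpha_5). So the algebra is type A_7, i.e. sl(8).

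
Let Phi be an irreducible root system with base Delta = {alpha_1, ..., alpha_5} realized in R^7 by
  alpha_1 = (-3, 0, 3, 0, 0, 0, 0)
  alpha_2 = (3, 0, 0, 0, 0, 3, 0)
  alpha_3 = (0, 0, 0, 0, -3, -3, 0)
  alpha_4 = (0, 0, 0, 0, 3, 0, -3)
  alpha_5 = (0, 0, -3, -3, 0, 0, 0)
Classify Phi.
Compute the Cartan integers a_ij = 2(alpha_i, alpha_j)/(alpha_j, alpha_j); the resulting 5x5 Cartan matrix is
[[2, -1, 0, 0, -1], [-1, 2, -1, 0, 0], [0, -1, 2, -1, 0], [0, 0, -1, 2, 0], [-1, 0, 0, 0, 2]].
All simple roots have the same length, so the diagram is simply laced. The associated Dynkin diagram is a chain of 5 nodes with single edges (A_5), so the type is A_5 (the algebra sl(6)).

A_5 (sl(6))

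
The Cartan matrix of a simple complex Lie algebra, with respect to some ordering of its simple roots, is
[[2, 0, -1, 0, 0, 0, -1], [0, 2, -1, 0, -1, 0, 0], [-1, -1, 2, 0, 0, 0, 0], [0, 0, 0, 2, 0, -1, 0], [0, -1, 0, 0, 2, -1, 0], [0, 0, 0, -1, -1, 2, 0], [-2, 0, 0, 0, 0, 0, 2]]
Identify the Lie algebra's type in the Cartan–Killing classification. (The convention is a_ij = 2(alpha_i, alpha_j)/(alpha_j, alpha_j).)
C_7

The matrix has rank 7 with 2's on the diagonal. Reading the off-diagonal entries as Dynkin edges (a single edge where a_ij = a_ji = -1; a double or triple edge where a_ij * a_ji = 2 or 3), the diagram is a chain of 7 nodes with a double edge at one end; the terminal node there is the unique long simple root (C_7). One simple-root ordering that puts it in standard form is (alpha_4, alpha_6, alpha_5, alpha_2, alpha_3, alpha_1, alpha_7). So the algebra is type C_7, i.e. sp(14).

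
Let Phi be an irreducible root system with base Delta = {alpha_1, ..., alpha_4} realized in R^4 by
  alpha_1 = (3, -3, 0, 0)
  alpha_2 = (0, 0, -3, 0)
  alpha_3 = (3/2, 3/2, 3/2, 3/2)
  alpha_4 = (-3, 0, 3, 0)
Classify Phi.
Compute the Cartan integers a_ij = 2(alpha_i, alpha_j)/(alpha_j, alpha_j); the resulting 4x4 Cartan matrix is
[[2, 0, 0, -1], [0, 2, -1, -1], [0, -1, 2, 0], [-1, -2, 0, 2]].
The roots have two lengths (squared-length ratio 2:1); the short ones are alpha_{2,3}. The associated Dynkin diagram is a chain of 4 nodes with a double edge between the middle two (F_4), so the type is F_4.

F_4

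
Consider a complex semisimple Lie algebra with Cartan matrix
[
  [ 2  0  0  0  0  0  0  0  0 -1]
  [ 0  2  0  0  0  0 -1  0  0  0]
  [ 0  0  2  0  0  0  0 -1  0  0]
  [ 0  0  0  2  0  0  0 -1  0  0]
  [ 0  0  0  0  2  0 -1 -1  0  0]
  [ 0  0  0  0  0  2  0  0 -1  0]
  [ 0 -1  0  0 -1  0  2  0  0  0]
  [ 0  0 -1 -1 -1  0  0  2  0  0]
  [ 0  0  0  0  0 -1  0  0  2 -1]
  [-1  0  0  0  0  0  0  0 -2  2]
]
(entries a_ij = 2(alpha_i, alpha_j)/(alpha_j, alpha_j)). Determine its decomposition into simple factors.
The diagram associated to this matrix has two connected components: the simple roots {alpha_2, alpha_3, alpha_4, alpha_5, alpha_7, alpha_8} form a chain of 4 nodes with a fork of two nodes at one end (D_6), and {alpha_1, alpha_6, alpha_9, alpha_10} form a chain of 4 nodes with a double edge between the middle two (F_4). A semisimple Lie algebra decomposes uniquely as the direct sum of simple ideals, one per connected component of its Dynkin diagram, so g ≅ D_6 ⊕ F_4 (dimension 66 + 52 = 118).

type D_6 + type F_4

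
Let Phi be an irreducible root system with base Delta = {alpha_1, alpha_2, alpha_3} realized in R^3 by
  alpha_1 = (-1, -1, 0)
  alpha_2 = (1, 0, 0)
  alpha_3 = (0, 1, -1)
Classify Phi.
Compute the Cartan integers a_ij = 2(alpha_i, alpha_j)/(alpha_j, alpha_j); the resulting 3x3 Cartan matrix is
[[2, -2, -1], [-1, 2, 0], [-1, 0, 2]].
The roots have two lengths (squared-length ratio 2:1); the short ones are alpha_{2}. The associated Dynkin diagram is a chain of 3 nodes with a double edge at one end; the terminal node there is the unique short simple root (B_3), so the type is B_3 (the algebra so(7)).

B3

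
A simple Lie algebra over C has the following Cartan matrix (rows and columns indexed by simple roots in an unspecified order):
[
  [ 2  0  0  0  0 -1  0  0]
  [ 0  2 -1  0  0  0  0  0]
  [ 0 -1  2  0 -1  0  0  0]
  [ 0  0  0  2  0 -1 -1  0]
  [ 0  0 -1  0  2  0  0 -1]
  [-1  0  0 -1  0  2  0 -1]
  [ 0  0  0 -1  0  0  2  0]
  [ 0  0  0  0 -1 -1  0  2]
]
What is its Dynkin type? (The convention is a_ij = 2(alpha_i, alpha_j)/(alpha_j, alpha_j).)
E_8

The matrix has rank 8 with 2's on the diagonal. Reading the off-diagonal entries as Dynkin edges (a single edge where a_ij = a_ji = -1; a double or triple edge where a_ij * a_ji = 2 or 3), the diagram is a chain of 7 nodes with one extra node attached to the third node from one end (E_8). One simple-root ordering that puts it in standard form is (alpha_7, alpha_1, alpha_4, alpha_6, alpha_8, alpha_5, alpha_3, alpha_2). So the algebra is type E_8.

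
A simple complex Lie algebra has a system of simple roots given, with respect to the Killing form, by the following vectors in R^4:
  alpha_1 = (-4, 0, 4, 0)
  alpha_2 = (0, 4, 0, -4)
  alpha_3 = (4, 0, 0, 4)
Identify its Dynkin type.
Compute the Cartan integers a_ij = 2(alpha_i, alpha_j)/(alpha_j, alpha_j); the resulting 3x3 Cartan matrix is
[[2, 0, -1], [0, 2, -1], [-1, -1, 2]].
All simple roots have the same length, so the diagram is simply laced. The associated Dynkin diagram is a chain of 3 nodes with single edges (A_3), so the type is A_3 (the algebra sl(4)).

A3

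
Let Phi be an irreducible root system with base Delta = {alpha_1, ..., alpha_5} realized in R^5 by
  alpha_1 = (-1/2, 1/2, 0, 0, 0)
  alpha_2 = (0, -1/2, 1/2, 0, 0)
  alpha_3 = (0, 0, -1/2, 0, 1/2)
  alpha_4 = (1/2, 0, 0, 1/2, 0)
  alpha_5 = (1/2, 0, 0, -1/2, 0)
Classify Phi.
Compute the Cartan integers a_ij = 2(alpha_i, alpha_j)/(alpha_j, alpha_j); the resulting 5x5 Cartan matrix is
[[2, -1, 0, -1, -1], [-1, 2, -1, 0, 0], [0, -1, 2, 0, 0], [-1, 0, 0, 2, 0], [-1, 0, 0, 0, 2]].
All simple roots have the same length, so the diagram is simply laced. The associated Dynkin diagram is a chain of 3 nodes with a fork of two nodes at one end (D_5), so the type is D_5 (the algebra so(10)).

type D_5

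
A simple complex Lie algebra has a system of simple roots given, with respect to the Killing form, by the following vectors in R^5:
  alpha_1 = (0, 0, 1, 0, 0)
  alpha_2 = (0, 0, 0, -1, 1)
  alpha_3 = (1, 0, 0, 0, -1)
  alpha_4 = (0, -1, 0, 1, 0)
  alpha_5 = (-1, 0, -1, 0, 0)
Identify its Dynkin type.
Compute the Cartan integers a_ij = 2(alpha_i, alpha_j)/(alpha_j, alpha_j); the resulting 5x5 Cartan matrix is
[[2, 0, 0, 0, -1], [0, 2, -1, -1, 0], [0, -1, 2, 0, -1], [0, -1, 0, 2, 0], [-2, 0, -1, 0, 2]].
The roots have two lengths (squared-length ratio 2:1); the short ones are alpha_{1}. The associated Dynkin diagram is a chain of 5 nodes with a double edge at one end; the terminal node there is the unique short simple root (B_5), so the type is B_5 (the algebra so(11)).

B_5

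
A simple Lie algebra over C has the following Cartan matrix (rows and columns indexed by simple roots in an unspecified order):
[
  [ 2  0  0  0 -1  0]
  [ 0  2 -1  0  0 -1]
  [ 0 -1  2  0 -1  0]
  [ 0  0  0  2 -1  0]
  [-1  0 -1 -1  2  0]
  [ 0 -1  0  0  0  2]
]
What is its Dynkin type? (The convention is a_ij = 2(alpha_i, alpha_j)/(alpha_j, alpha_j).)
The matrix has rank 6 with 2's on the diagonal. Reading the off-diagonal entries as Dynkin edges (a single edge where a_ij = a_ji = -1; a double or triple edge where a_ij * a_ji = 2 or 3), the diagram is a chain of 4 nodes with a fork of two nodes at one end (D_6). One simple-root ordering that puts it in standard form is (alpha_6, alpha_2, alpha_3, alpha_5, alpha_1, alpha_4). So the algebra is type D_6, i.e. so(12).

D6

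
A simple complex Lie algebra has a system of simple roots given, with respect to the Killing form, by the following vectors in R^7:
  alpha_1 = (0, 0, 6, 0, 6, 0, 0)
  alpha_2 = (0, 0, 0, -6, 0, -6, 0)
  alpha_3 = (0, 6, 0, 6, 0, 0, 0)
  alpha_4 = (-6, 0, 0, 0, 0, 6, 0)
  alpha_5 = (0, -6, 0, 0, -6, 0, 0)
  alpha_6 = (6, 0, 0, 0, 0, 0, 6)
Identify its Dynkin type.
Compute the Cartan integers a_ij = 2(alpha_i, alpha_j)/(alpha_j, alpha_j); the resulting 6x6 Cartan matrix is
[[2, 0, 0, 0, -1, 0], [0, 2, -1, -1, 0, 0], [0, -1, 2, 0, -1, 0], [0, -1, 0, 2, 0, -1], [-1, 0, -1, 0, 2, 0], [0, 0, 0, -1, 0, 2]].
All simple roots have the same length, so the diagram is simply laced. The associated Dynkin diagram is a chain of 6 nodes with single edges (A_6), so the type is A_6 (the algebra sl(7)).

A_6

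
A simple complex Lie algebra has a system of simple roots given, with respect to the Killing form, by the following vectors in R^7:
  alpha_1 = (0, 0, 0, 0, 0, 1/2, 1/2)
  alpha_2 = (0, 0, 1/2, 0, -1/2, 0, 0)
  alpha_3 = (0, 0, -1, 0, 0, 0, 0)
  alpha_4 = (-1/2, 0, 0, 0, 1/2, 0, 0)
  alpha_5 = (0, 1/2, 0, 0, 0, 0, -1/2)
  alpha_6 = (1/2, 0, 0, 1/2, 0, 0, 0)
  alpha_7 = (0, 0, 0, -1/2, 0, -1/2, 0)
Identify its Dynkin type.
C_7 (sp(14))

Compute the Cartan integers a_ij = 2(alpha_i, alpha_j)/(alpha_j, alpha_j); the resulting 7x7 Cartan matrix is
[[2, 0, 0, 0, -1, 0, -1], [0, 2, -1, -1, 0, 0, 0], [0, -2, 2, 0, 0, 0, 0], [0, -1, 0, 2, 0, -1, 0], [-1, 0, 0, 0, 2, 0, 0], [0, 0, 0, -1, 0, 2, -1], [-1, 0, 0, 0, 0, -1, 2]].
The roots have two lengths (squared-length ratio 2:1); the short ones are alpha_{1,2,4,5,6,7}. The associated Dynkin diagram is a chain of 7 nodes with a double edge at one end; the terminal node there is the unique long simple root (C_7), so the type is C_7 (the algebra sp(14)).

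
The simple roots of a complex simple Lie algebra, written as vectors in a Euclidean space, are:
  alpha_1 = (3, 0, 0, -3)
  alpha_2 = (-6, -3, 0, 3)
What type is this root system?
Compute the Cartan integers a_ij = 2(alpha_i, alpha_j)/(alpha_j, alpha_j); the resulting 2x2 Cartan matrix is
[[2, -1], [-3, 2]].
The roots have two lengths (squared-length ratio 3:1); the short ones are alpha_{1}. The associated Dynkin diagram is two nodes joined by a triple edge (G_2), so the type is G_2.

G_2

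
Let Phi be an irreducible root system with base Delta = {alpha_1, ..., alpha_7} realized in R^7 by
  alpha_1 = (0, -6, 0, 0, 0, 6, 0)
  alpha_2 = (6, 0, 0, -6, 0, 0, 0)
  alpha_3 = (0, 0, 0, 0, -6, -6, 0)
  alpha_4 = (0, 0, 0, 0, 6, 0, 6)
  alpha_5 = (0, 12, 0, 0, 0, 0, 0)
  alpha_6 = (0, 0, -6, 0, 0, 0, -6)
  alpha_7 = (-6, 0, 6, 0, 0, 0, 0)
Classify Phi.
Compute the Cartan integers a_ij = 2(alpha_i, alpha_j)/(alpha_j, alpha_j); the resulting 7x7 Cartan matrix is
[[2, 0, -1, 0, -1, 0, 0], [0, 2, 0, 0, 0, 0, -1], [-1, 0, 2, -1, 0, 0, 0], [0, 0, -1, 2, 0, -1, 0], [-2, 0, 0, 0, 2, 0, 0], [0, 0, 0, -1, 0, 2, -1], [0, -1, 0, 0, 0, -1, 2]].
The roots have two lengths (squared-length ratio 2:1); the short ones are alpha_{1,2,3,4,6,7}. The associated Dynkin diagram is a chain of 7 nodes with a double edge at one end; the terminal node there is the unique long simple root (C_7), so the type is C_7 (the algebra sp(14)).

C_7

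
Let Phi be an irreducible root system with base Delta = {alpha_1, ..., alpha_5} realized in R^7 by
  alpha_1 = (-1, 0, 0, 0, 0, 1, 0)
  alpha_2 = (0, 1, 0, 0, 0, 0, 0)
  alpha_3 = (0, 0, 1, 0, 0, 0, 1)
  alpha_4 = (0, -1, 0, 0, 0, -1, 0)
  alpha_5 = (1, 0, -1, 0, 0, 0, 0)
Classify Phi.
Compute the Cartan integers a_ij = 2(alpha_i, alpha_j)/(alpha_j, alpha_j); the resulting 5x5 Cartan matrix is
[[2, 0, 0, -1, -1], [0, 2, 0, -1, 0], [0, 0, 2, 0, -1], [-1, -2, 0, 2, 0], [-1, 0, -1, 0, 2]].
The roots have two lengths (squared-length ratio 2:1); the short ones are alpha_{2}. The associated Dynkin diagram is a chain of 5 nodes with a double edge at one end; the terminal node there is the unique short simple root (B_5), so the type is B_5 (the algebra so(11)).

B_5 (so(11))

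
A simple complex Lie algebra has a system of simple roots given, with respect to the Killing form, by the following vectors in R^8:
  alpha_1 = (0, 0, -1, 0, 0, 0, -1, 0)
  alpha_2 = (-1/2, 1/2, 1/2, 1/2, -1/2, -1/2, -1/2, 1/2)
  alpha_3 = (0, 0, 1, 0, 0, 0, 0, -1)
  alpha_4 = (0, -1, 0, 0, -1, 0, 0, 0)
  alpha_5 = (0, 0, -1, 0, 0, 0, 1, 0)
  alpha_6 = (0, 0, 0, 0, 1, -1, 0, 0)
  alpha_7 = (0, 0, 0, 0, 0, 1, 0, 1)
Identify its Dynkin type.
Compute the Cartan integers a_ij = 2(alpha_i, alpha_j)/(alpha_j, alpha_j); the resulting 7x7 Cartan matrix is
[[2, 0, -1, 0, 0, 0, 0], [0, 2, 0, 0, -1, 0, 0], [-1, 0, 2, 0, -1, 0, -1], [0, 0, 0, 2, 0, -1, 0], [0, -1, -1, 0, 2, 0, 0], [0, 0, 0, -1, 0, 2, -1], [0, 0, -1, 0, 0, -1, 2]].
All simple roots have the same length, so the diagram is simply laced. The associated Dynkin diagram is a chain of 6 nodes with one extra node attached to the third node from one end (E_7), so the type is E_7.

E7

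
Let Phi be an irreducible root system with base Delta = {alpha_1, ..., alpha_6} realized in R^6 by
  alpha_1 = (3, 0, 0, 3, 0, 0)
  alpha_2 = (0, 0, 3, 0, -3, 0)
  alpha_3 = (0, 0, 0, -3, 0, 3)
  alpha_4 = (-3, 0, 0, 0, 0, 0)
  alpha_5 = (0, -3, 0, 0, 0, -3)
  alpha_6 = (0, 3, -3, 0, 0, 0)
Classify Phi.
type B_6

Compute the Cartan integers a_ij = 2(alpha_i, alpha_j)/(alpha_j, alpha_j); the resulting 6x6 Cartan matrix is
[[2, 0, -1, -2, 0, 0], [0, 2, 0, 0, 0, -1], [-1, 0, 2, 0, -1, 0], [-1, 0, 0, 2, 0, 0], [0, 0, -1, 0, 2, -1], [0, -1, 0, 0, -1, 2]].
The roots have two lengths (squared-length ratio 2:1); the short ones are alpha_{4}. The associated Dynkin diagram is a chain of 6 nodes with a double edge at one end; the terminal node there is the unique short simple root (B_6), so the type is B_6 (the algebra so(13)).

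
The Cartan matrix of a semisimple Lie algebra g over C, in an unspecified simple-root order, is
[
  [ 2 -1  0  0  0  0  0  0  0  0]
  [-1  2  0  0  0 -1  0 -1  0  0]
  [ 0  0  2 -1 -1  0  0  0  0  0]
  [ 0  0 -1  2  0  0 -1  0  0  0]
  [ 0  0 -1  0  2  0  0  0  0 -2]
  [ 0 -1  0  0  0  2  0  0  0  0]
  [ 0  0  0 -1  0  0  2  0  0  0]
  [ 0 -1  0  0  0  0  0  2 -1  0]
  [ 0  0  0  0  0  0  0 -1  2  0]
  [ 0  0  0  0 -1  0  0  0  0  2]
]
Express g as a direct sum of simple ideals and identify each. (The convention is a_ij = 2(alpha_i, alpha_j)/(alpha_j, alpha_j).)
The diagram associated to this matrix has two connected components: the simple roots {alpha_3, alpha_4, alpha_5, alpha_7, alpha_10} form a chain of 5 nodes with a double edge at one end; the terminal node there is the unique short simple root (B_5), and {alpha_1, alpha_2, alpha_6, alpha_8, alpha_9} form a chain of 3 nodes with a fork of two nodes at one end (D_5). A semisimple Lie algebra decomposes uniquely as the direct sum of simple ideals, one per connected component of its Dynkin diagram, so g ≅ B_5 ⊕ D_5 (dimension 55 + 45 = 100).

B_5 (so(11)) + D_5 (so(10))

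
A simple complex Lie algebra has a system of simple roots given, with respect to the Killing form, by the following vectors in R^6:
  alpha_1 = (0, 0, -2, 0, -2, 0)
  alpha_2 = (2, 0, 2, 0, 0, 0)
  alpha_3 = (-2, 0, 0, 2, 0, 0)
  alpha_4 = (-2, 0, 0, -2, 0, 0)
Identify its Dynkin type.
type D_4

Compute the Cartan integers a_ij = 2(alpha_i, alpha_j)/(alpha_j, alpha_j); the resulting 4x4 Cartan matrix is
[[2, -1, 0, 0], [-1, 2, -1, -1], [0, -1, 2, 0], [0, -1, 0, 2]].
All simple roots have the same length, so the diagram is simply laced. The associated Dynkin diagram is a chain of 2 nodes with a fork of two nodes at one end (D_4), so the type is D_4 (the algebra so(8)).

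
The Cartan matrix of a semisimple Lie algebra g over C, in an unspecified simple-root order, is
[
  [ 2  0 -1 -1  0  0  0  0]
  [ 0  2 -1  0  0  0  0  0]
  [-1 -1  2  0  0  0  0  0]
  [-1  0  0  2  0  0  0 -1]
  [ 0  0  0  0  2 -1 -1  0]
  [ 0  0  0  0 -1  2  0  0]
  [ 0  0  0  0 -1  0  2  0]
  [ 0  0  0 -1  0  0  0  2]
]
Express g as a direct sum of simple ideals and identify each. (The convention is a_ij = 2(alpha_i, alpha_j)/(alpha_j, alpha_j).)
A3 ⊕ A5

The diagram associated to this matrix has two connected components: the simple roots {alpha_5, alpha_6, alpha_7} form a chain of 3 nodes with single edges (A_3), and {alpha_1, alpha_2, alpha_3, alpha_4, alpha_8} form a chain of 5 nodes with single edges (A_5). A semisimple Lie algebra decomposes uniquely as the direct sum of simple ideals, one per connected component of its Dynkin diagram, so g ≅ A_3 ⊕ A_5 (dimension 15 + 35 = 50).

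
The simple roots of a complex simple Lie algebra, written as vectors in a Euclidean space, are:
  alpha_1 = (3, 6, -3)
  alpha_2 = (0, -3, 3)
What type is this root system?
Compute the Cartan integers a_ij = 2(alpha_i, alpha_j)/(alpha_j, alpha_j); the resulting 2x2 Cartan matrix is
[[2, -3], [-1, 2]].
The roots have two lengths (squared-length ratio 3:1); the short ones are alpha_{2}. The associated Dynkin diagram is two nodes joined by a triple edge (G_2), so the type is G_2.

G_2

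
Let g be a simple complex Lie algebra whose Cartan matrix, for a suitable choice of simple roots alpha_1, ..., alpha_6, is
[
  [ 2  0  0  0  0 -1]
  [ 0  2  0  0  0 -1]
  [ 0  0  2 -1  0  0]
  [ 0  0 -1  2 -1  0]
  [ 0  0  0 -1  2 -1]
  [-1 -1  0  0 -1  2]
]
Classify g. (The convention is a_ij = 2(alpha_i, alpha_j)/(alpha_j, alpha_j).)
The matrix has rank 6 with 2's on the diagonal. Reading the off-diagonal entries as Dynkin edges (a single edge where a_ij = a_ji = -1; a double or triple edge where a_ij * a_ji = 2 or 3), the diagram is a chain of 4 nodes with a fork of two nodes at one end (D_6). One simple-root ordering that puts it in standard form is (alpha_3, alpha_4, alpha_5, alpha_6, alpha_2, alpha_1). So the algebra is type D_6, i.e. so(12).

D_6 (so(12))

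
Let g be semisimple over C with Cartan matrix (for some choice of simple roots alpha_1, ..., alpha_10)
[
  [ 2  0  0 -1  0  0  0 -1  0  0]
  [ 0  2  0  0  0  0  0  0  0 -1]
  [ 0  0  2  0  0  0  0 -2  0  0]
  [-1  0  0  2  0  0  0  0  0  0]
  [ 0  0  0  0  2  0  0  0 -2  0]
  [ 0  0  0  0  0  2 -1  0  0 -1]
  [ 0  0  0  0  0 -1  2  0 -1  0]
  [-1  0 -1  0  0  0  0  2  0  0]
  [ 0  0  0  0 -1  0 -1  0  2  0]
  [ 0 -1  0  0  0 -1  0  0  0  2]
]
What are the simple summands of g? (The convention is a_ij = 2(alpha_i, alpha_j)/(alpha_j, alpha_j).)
type C_4 ⊕ type C_6

The diagram associated to this matrix has two connected components: the simple roots {alpha_1, alpha_3, alpha_4, alpha_8} form a chain of 4 nodes with a double edge at one end; the terminal node there is the unique long simple root (C_4), and {alpha_2, alpha_5, alpha_6, alpha_7, alpha_9, alpha_10} form a chain of 6 nodes with a double edge at one end; the terminal node there is the unique long simple root (C_6). A semisimple Lie algebra decomposes uniquely as the direct sum of simple ideals, one per connected component of its Dynkin diagram, so g ≅ C_4 ⊕ C_6 (dimension 36 + 78 = 114).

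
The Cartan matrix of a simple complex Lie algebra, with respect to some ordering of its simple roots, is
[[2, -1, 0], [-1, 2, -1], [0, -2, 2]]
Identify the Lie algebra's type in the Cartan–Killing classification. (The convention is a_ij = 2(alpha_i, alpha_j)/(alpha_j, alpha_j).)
The matrix has rank 3 with 2's on the diagonal. Reading the off-diagonal entries as Dynkin edges (a single edge where a_ij = a_ji = -1; a double or triple edge where a_ij * a_ji = 2 or 3), the diagram is a chain of 3 nodes with a double edge at one end; the terminal node there is the unique long simple root (C_3). One simple-root ordering that puts it in standard form is (alpha_1, alpha_2, alpha_3). So the algebra is type C_3, i.e. sp(6).

C_3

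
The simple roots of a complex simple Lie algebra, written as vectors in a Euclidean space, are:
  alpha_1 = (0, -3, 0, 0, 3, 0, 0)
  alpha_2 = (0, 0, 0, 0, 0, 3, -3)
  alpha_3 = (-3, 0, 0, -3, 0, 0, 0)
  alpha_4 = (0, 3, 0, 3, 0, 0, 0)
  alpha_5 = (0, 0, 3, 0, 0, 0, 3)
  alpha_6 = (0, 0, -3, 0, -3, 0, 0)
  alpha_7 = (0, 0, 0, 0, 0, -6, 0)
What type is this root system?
Compute the Cartan integers a_ij = 2(alpha_i, alpha_j)/(alpha_j, alpha_j); the resulting 7x7 Cartan matrix is
[[2, 0, 0, -1, 0, -1, 0], [0, 2, 0, 0, -1, 0, -1], [0, 0, 2, -1, 0, 0, 0], [-1, 0, -1, 2, 0, 0, 0], [0, -1, 0, 0, 2, -1, 0], [-1, 0, 0, 0, -1, 2, 0], [0, -2, 0, 0, 0, 0, 2]].
The roots have two lengths (squared-length ratio 2:1); the short ones are alpha_{1,2,3,4,5,6}. The associated Dynkin diagram is a chain of 7 nodes with a double edge at one end; the terminal node there is the unique long simple root (C_7), so the type is C_7 (the algebra sp(14)).

C_7 (sp(14))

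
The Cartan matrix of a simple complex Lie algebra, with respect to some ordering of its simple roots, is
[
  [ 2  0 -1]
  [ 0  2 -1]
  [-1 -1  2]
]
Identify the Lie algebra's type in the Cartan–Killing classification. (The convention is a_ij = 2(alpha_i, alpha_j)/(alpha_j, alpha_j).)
A_3

The matrix has rank 3 with 2's on the diagonal. Reading the off-diagonal entries as Dynkin edges (a single edge where a_ij = a_ji = -1; a double or triple edge where a_ij * a_ji = 2 or 3), the diagram is a chain of 3 nodes with single edges (A_3). One simple-root ordering that puts it in standard form is (alpha_1, alpha_3, alpha_2). So the algebra is type A_3, i.e. sl(4).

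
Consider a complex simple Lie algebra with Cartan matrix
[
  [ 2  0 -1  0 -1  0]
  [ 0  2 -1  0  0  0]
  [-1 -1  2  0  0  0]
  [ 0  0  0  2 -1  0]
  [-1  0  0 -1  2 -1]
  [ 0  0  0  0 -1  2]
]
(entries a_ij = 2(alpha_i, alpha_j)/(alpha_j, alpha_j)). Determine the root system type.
The matrix has rank 6 with 2's on the diagonal. Reading the off-diagonal entries as Dynkin edges (a single edge where a_ij = a_ji = -1; a double or triple edge where a_ij * a_ji = 2 or 3), the diagram is a chain of 4 nodes with a fork of two nodes at one end (D_6). One simple-root ordering that puts it in standard form is (alpha_2, alpha_3, alpha_1, alpha_5, alpha_6, alpha_4). So the algebra is type D_6, i.e. so(12).

type D_6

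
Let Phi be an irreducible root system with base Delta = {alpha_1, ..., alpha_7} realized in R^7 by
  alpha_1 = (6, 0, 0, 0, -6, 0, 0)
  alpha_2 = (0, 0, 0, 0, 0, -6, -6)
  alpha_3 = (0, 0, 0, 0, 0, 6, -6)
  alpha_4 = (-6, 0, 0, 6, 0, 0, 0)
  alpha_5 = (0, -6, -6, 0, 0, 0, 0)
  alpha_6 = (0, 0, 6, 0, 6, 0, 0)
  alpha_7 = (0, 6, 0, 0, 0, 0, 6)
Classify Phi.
Compute the Cartan integers a_ij = 2(alpha_i, alpha_j)/(alpha_j, alpha_j); the resulting 7x7 Cartan matrix is
[[2, 0, 0, -1, 0, -1, 0], [0, 2, 0, 0, 0, 0, -1], [0, 0, 2, 0, 0, 0, -1], [-1, 0, 0, 2, 0, 0, 0], [0, 0, 0, 0, 2, -1, -1], [-1, 0, 0, 0, -1, 2, 0], [0, -1, -1, 0, -1, 0, 2]].
All simple roots have the same length, so the diagram is simply laced. The associated Dynkin diagram is a chain of 5 nodes with a fork of two nodes at one end (D_7), so the type is D_7 (the algebra so(14)).

type D_7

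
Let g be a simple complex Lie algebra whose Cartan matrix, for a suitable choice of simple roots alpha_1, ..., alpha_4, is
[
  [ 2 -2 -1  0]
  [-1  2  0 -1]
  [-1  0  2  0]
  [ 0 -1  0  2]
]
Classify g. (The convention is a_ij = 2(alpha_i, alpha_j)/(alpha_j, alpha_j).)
The matrix has rank 4 with 2's on the diagonal. Reading the off-diagonal entries as Dynkin edges (a single edge where a_ij = a_ji = -1; a double or triple edge where a_ij * a_ji = 2 or 3), the diagram is a chain of 4 nodes with a double edge between the middle two (F_4). One simple-root ordering that puts it in standard form is (alpha_3, alpha_1, alpha_2, alpha_4). So the algebra is type F_4.

type F_4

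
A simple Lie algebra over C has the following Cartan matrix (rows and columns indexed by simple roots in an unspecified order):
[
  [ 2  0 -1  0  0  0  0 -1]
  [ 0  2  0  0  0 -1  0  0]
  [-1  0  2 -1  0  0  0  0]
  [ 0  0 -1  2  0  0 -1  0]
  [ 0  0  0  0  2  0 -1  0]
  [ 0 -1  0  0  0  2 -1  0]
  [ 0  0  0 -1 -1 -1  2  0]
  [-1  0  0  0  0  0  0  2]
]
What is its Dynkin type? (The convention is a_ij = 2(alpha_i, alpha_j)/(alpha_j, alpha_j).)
type E_8

The matrix has rank 8 with 2's on the diagonal. Reading the off-diagonal entries as Dynkin edges (a single edge where a_ij = a_ji = -1; a double or triple edge where a_ij * a_ji = 2 or 3), the diagram is a chain of 7 nodes with one extra node attached to the third node from one end (E_8). One simple-root ordering that puts it in standard form is (alpha_2, alpha_5, alpha_6, alpha_7, alpha_4, alpha_3, alpha_1, alpha_8). So the algebra is type E_8.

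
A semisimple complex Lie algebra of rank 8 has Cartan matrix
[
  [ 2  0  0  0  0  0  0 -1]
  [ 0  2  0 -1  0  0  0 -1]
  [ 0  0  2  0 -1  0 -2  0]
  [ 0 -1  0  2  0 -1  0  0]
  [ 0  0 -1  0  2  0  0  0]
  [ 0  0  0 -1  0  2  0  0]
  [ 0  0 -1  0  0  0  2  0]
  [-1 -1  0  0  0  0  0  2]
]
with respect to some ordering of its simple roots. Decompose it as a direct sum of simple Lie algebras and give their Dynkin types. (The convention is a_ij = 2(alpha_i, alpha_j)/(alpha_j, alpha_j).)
The diagram associated to this matrix has two connected components: the simple roots {alpha_1, alpha_2, alpha_4, alpha_6, alpha_8} form a chain of 5 nodes with single edges (A_5), and {alpha_3, alpha_5, alpha_7} form a chain of 3 nodes with a double edge at one end; the terminal node there is the unique short simple root (B_3). A semisimple Lie algebra decomposes uniquely as the direct sum of simple ideals, one per connected component of its Dynkin diagram, so g ≅ A_5 ⊕ B_3 (dimension 35 + 21 = 56).

A_5 + B_3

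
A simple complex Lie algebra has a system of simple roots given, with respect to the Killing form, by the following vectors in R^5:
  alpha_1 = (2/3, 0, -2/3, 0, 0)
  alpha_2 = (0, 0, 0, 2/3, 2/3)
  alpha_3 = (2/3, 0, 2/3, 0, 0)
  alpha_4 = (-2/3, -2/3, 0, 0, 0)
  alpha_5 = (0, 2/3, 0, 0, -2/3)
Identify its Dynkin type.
Compute the Cartan integers a_ij = 2(alpha_i, alpha_j)/(alpha_j, alpha_j); the resulting 5x5 Cartan matrix is
[[2, 0, 0, -1, 0], [0, 2, 0, 0, -1], [0, 0, 2, -1, 0], [-1, 0, -1, 2, -1], [0, -1, 0, -1, 2]].
All simple roots have the same length, so the diagram is simply laced. The associated Dynkin diagram is a chain of 3 nodes with a fork of two nodes at one end (D_5), so the type is D_5 (the algebra so(10)).

D_5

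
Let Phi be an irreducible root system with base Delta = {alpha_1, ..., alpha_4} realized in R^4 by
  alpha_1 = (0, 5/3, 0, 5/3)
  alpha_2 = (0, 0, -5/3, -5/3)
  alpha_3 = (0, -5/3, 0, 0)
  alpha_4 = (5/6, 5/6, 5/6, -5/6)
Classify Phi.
Compute the Cartan integers a_ij = 2(alpha_i, alpha_j)/(alpha_j, alpha_j); the resulting 4x4 Cartan matrix is
[[2, -1, -2, 0], [-1, 2, 0, 0], [-1, 0, 2, -1], [0, 0, -1, 2]].
The roots have two lengths (squared-length ratio 2:1); the short ones are alpha_{3,4}. The associated Dynkin diagram is a chain of 4 nodes with a double edge between the middle two (F_4), so the type is F_4.

type F_4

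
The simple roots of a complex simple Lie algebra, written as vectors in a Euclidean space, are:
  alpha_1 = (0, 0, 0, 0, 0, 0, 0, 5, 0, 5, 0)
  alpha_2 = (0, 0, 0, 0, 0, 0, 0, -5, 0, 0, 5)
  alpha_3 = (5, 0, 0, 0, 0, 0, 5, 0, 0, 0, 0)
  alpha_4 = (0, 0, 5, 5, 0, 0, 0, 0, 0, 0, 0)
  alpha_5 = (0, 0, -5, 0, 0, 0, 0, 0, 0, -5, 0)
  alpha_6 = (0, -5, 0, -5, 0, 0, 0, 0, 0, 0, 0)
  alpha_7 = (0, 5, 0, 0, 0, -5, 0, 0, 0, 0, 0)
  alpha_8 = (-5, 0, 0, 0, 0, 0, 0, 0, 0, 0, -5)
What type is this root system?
A_8 (sl(9))

Compute the Cartan integers a_ij = 2(alpha_i, alpha_j)/(alpha_j, alpha_j); the resulting 8x8 Cartan matrix is
[[2, -1, 0, 0, -1, 0, 0, 0], [-1, 2, 0, 0, 0, 0, 0, -1], [0, 0, 2, 0, 0, 0, 0, -1], [0, 0, 0, 2, -1, -1, 0, 0], [-1, 0, 0, -1, 2, 0, 0, 0], [0, 0, 0, -1, 0, 2, -1, 0], [0, 0, 0, 0, 0, -1, 2, 0], [0, -1, -1, 0, 0, 0, 0, 2]].
All simple roots have the same length, so the diagram is simply laced. The associated Dynkin diagram is a chain of 8 nodes with single edges (A_8), so the type is A_8 (the algebra sl(9)).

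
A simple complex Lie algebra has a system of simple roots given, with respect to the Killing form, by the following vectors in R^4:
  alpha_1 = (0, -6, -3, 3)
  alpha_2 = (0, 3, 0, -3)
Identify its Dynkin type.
Compute the Cartan integers a_ij = 2(alpha_i, alpha_j)/(alpha_j, alpha_j); the resulting 2x2 Cartan matrix is
[[2, -3], [-1, 2]].
The roots have two lengths (squared-length ratio 3:1); the short ones are alpha_{2}. The associated Dynkin diagram is two nodes joined by a triple edge (G_2), so the type is G_2.

type G_2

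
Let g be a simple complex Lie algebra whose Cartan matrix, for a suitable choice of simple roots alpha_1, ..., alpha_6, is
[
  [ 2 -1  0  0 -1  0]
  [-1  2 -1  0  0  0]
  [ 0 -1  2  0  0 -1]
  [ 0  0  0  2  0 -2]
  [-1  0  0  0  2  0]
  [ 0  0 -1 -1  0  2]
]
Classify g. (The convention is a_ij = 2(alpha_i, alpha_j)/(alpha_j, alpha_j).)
The matrix has rank 6 with 2's on the diagonal. Reading the off-diagonal entries as Dynkin edges (a single edge where a_ij = a_ji = -1; a double or triple edge where a_ij * a_ji = 2 or 3), the diagram is a chain of 6 nodes with a double edge at one end; the terminal node there is the unique long simple root (C_6). One simple-root ordering that puts it in standard form is (alpha_5, alpha_1, alpha_2, alpha_3, alpha_6, alpha_4). So the algebra is type C_6, i.e. sp(12).

C6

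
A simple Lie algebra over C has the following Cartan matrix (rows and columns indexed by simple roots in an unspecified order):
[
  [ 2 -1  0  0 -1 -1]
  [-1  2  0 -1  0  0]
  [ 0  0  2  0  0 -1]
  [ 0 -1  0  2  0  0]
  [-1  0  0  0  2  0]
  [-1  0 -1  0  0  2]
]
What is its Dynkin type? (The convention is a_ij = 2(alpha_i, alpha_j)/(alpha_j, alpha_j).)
type E_6

The matrix has rank 6 with 2's on the diagonal. Reading the off-diagonal entries as Dynkin edges (a single edge where a_ij = a_ji = -1; a double or triple edge where a_ij * a_ji = 2 or 3), the diagram is a chain of 5 nodes with one extra node attached to the third node from one end (E_6). One simple-root ordering that puts it in standard form is (alpha_3, alpha_5, alpha_6, alpha_1, alpha_2, alpha_4). So the algebra is type E_6.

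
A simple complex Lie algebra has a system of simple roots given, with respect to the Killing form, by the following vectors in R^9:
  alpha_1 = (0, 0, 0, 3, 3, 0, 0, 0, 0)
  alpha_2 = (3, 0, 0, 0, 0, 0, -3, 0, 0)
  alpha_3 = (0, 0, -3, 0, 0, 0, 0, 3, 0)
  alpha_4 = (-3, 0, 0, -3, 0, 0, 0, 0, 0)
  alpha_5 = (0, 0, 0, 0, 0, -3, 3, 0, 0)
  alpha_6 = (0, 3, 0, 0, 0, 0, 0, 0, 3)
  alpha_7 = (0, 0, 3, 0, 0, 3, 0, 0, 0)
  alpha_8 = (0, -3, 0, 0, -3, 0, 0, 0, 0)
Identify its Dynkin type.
type A_8

Compute the Cartan integers a_ij = 2(alpha_i, alpha_j)/(alpha_j, alpha_j); the resulting 8x8 Cartan matrix is
[[2, 0, 0, -1, 0, 0, 0, -1], [0, 2, 0, -1, -1, 0, 0, 0], [0, 0, 2, 0, 0, 0, -1, 0], [-1, -1, 0, 2, 0, 0, 0, 0], [0, -1, 0, 0, 2, 0, -1, 0], [0, 0, 0, 0, 0, 2, 0, -1], [0, 0, -1, 0, -1, 0, 2, 0], [-1, 0, 0, 0, 0, -1, 0, 2]].
All simple roots have the same length, so the diagram is simply laced. The associated Dynkin diagram is a chain of 8 nodes with single edges (A_8), so the type is A_8 (the algebra sl(9)).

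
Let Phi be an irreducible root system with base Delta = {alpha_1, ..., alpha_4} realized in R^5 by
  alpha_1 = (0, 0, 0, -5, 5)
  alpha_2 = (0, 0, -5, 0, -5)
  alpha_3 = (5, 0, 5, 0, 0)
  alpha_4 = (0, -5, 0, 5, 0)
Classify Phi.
type A_4

Compute the Cartan integers a_ij = 2(alpha_i, alpha_j)/(alpha_j, alpha_j); the resulting 4x4 Cartan matrix is
[[2, -1, 0, -1], [-1, 2, -1, 0], [0, -1, 2, 0], [-1, 0, 0, 2]].
All simple roots have the same length, so the diagram is simply laced. The associated Dynkin diagram is a chain of 4 nodes with single edges (A_4), so the type is A_4 (the algebra sl(5)).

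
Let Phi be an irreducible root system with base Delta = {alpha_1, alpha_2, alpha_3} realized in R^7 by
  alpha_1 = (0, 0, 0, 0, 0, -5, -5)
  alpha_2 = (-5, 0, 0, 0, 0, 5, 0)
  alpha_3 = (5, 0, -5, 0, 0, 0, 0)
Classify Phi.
Compute the Cartan integers a_ij = 2(alpha_i, alpha_j)/(alpha_j, alpha_j); the resulting 3x3 Cartan matrix is
[[2, -1, 0], [-1, 2, -1], [0, -1, 2]].
All simple roots have the same length, so the diagram is simply laced. The associated Dynkin diagram is a chain of 3 nodes with single edges (A_3), so the type is A_3 (the algebra sl(4)).

A3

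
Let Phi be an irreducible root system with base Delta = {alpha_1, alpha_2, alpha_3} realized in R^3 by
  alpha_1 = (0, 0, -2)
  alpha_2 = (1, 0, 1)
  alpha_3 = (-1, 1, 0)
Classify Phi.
Compute the Cartan integers a_ij = 2(alpha_i, alpha_j)/(alpha_j, alpha_j); the resulting 3x3 Cartan matrix is
[[2, -2, 0], [-1, 2, -1], [0, -1, 2]].
The roots have two lengths (squared-length ratio 2:1); the short ones are alpha_{2,3}. The associated Dynkin diagram is a chain of 3 nodes with a double edge at one end; the terminal node there is the unique long simple root (C_3), so the type is C_3 (the algebra sp(6)).

C_3 (sp(6))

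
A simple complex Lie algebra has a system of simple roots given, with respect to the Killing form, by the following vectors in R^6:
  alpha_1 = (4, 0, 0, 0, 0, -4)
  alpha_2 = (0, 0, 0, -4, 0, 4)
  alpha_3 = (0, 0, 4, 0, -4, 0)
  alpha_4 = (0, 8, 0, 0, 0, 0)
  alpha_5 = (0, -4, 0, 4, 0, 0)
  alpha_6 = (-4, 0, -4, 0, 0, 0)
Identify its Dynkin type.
Compute the Cartan integers a_ij = 2(alpha_i, alpha_j)/(alpha_j, alpha_j); the resulting 6x6 Cartan matrix is
[[2, -1, 0, 0, 0, -1], [-1, 2, 0, 0, -1, 0], [0, 0, 2, 0, 0, -1], [0, 0, 0, 2, -2, 0], [0, -1, 0, -1, 2, 0], [-1, 0, -1, 0, 0, 2]].
The roots have two lengths (squared-length ratio 2:1); the short ones are alpha_{1,2,3,5,6}. The associated Dynkin diagram is a chain of 6 nodes with a double edge at one end; the terminal node there is the unique long simple root (C_6), so the type is C_6 (the algebra sp(12)).

C_6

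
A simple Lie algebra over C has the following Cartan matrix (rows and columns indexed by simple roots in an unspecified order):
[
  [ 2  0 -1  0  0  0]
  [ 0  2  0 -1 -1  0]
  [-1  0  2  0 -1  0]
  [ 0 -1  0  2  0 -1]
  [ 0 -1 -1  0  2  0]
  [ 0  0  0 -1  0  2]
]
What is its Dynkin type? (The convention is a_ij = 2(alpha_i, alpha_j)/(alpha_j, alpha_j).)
A_6 (sl(7))

The matrix has rank 6 with 2's on the diagonal. Reading the off-diagonal entries as Dynkin edges (a single edge where a_ij = a_ji = -1; a double or triple edge where a_ij * a_ji = 2 or 3), the diagram is a chain of 6 nodes with single edges (A_6). One simple-root ordering that puts it in standard form is (alpha_6, alpha_4, alpha_2, alpha_5, alpha_3, alpha_1). So the algebra is type A_6, i.e. sl(7).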